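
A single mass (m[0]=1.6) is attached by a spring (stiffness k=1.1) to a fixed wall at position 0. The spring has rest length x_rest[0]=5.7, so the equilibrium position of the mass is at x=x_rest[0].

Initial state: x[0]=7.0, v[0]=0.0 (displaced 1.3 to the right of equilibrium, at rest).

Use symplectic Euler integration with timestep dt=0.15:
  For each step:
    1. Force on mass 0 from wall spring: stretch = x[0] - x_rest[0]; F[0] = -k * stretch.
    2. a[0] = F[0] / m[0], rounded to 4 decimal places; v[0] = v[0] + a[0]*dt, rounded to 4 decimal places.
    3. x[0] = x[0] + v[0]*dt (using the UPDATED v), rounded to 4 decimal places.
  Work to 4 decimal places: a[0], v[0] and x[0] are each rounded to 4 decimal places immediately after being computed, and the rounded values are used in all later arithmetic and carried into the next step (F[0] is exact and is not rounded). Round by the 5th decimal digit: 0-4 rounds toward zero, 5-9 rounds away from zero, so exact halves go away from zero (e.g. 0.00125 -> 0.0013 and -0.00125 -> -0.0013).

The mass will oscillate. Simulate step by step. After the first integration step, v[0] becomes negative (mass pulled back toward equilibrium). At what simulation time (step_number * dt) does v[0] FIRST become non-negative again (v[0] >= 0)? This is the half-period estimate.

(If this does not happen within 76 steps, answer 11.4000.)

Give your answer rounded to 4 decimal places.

Step 0: x=[7.0000] v=[0.0000]
Step 1: x=[6.9799] v=[-0.1341]
Step 2: x=[6.9400] v=[-0.2661]
Step 3: x=[6.8809] v=[-0.3940]
Step 4: x=[6.8035] v=[-0.5158]
Step 5: x=[6.7091] v=[-0.6296]
Step 6: x=[6.5990] v=[-0.7337]
Step 7: x=[6.4750] v=[-0.8264]
Step 8: x=[6.3391] v=[-0.9063]
Step 9: x=[6.1933] v=[-0.9722]
Step 10: x=[6.0398] v=[-1.0231]
Step 11: x=[5.8811] v=[-1.0581]
Step 12: x=[5.7196] v=[-1.0768]
Step 13: x=[5.5578] v=[-1.0788]
Step 14: x=[5.3982] v=[-1.0641]
Step 15: x=[5.2433] v=[-1.0330]
Step 16: x=[5.0954] v=[-0.9859]
Step 17: x=[4.9569] v=[-0.9235]
Step 18: x=[4.8299] v=[-0.8469]
Step 19: x=[4.7163] v=[-0.7572]
Step 20: x=[4.6179] v=[-0.6558]
Step 21: x=[4.5363] v=[-0.5442]
Step 22: x=[4.4727] v=[-0.4242]
Step 23: x=[4.4281] v=[-0.2976]
Step 24: x=[4.4031] v=[-0.1664]
Step 25: x=[4.3982] v=[-0.0327]
Step 26: x=[4.4134] v=[0.1016]
First v>=0 after going negative at step 26, time=3.9000

Answer: 3.9000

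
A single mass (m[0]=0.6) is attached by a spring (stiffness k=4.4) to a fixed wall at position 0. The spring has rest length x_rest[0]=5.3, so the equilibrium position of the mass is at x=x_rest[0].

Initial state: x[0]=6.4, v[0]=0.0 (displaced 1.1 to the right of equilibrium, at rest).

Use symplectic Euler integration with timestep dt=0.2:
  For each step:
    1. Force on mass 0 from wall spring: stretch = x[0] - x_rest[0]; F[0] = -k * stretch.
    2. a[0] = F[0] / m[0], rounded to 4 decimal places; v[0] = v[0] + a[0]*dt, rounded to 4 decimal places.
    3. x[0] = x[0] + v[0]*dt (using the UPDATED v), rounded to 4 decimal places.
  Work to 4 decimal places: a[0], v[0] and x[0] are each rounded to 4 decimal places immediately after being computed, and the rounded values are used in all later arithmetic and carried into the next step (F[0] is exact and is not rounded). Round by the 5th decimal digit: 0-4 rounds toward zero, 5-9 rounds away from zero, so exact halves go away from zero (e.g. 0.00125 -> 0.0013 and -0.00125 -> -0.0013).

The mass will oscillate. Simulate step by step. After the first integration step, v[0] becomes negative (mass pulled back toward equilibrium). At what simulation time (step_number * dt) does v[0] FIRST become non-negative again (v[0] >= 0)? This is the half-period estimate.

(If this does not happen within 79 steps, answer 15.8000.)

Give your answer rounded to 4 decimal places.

Answer: 1.2000

Derivation:
Step 0: x=[6.4000] v=[0.0000]
Step 1: x=[6.0773] v=[-1.6133]
Step 2: x=[5.5266] v=[-2.7533]
Step 3: x=[4.9095] v=[-3.0856]
Step 4: x=[4.4069] v=[-2.5129]
Step 5: x=[4.1663] v=[-1.2030]
Step 6: x=[4.2583] v=[0.4598]
First v>=0 after going negative at step 6, time=1.2000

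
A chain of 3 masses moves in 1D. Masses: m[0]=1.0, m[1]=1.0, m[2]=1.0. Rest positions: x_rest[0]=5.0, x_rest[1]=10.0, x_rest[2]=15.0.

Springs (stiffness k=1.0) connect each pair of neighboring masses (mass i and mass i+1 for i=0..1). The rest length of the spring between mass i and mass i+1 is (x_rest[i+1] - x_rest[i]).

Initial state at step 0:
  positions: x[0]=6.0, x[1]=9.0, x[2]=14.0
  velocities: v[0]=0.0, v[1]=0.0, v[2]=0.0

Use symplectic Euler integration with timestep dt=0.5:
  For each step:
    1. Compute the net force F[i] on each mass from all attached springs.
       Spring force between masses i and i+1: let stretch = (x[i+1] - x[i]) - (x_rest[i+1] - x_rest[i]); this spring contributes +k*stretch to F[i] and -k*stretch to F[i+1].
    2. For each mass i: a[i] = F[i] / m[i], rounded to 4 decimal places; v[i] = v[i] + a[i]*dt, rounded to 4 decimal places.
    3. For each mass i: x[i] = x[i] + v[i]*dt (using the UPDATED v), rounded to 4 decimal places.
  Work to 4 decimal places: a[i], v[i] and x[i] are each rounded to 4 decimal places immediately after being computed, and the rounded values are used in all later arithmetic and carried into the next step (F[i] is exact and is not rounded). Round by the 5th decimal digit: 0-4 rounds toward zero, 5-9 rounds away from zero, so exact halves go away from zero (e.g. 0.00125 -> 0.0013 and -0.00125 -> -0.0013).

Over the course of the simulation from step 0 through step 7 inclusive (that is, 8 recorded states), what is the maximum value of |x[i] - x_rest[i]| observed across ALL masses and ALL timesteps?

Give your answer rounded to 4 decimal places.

Step 0: x=[6.0000 9.0000 14.0000] v=[0.0000 0.0000 0.0000]
Step 1: x=[5.5000 9.5000 14.0000] v=[-1.0000 1.0000 0.0000]
Step 2: x=[4.7500 10.1250 14.1250] v=[-1.5000 1.2500 0.2500]
Step 3: x=[4.0938 10.4063 14.5000] v=[-1.3125 0.5625 0.7500]
Step 4: x=[3.7657 10.1329 15.1016] v=[-0.6563 -0.5469 1.2032]
Step 5: x=[3.7794 9.5098 15.7111] v=[0.0273 -1.2462 1.2189]
Step 6: x=[3.9757 9.0044 16.0203] v=[0.3925 -1.0108 0.6183]
Step 7: x=[4.1792 8.9958 15.8255] v=[0.4069 -0.0172 -0.3897]
Max displacement = 1.2343

Answer: 1.2343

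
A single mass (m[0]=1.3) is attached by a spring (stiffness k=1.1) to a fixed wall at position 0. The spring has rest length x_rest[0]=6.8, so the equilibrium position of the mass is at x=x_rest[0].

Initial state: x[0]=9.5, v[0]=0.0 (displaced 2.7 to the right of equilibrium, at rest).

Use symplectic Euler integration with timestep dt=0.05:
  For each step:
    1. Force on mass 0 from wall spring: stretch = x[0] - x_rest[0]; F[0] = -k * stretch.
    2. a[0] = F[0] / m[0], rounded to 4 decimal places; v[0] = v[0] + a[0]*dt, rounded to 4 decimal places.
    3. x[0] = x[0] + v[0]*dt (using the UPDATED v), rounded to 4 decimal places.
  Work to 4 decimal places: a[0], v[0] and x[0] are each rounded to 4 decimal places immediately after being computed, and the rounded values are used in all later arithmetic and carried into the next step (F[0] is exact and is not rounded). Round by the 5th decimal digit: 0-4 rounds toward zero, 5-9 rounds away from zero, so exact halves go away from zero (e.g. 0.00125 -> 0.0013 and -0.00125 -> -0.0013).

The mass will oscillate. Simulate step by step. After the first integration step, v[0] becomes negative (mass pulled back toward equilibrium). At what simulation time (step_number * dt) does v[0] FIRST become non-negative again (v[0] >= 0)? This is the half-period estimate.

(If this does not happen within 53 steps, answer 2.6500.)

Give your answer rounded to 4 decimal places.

Step 0: x=[9.5000] v=[0.0000]
Step 1: x=[9.4943] v=[-0.1142]
Step 2: x=[9.4829] v=[-0.2282]
Step 3: x=[9.4658] v=[-0.3417]
Step 4: x=[9.4431] v=[-0.4545]
Step 5: x=[9.4148] v=[-0.5663]
Step 6: x=[9.3810] v=[-0.6769]
Step 7: x=[9.3417] v=[-0.7861]
Step 8: x=[9.2970] v=[-0.8936]
Step 9: x=[9.2470] v=[-0.9992]
Step 10: x=[9.1919] v=[-1.1027]
Step 11: x=[9.1317] v=[-1.2039]
Step 12: x=[9.0666] v=[-1.3026]
Step 13: x=[8.9967] v=[-1.3985]
Step 14: x=[8.9221] v=[-1.4914]
Step 15: x=[8.8430] v=[-1.5812]
Step 16: x=[8.7596] v=[-1.6676]
Step 17: x=[8.6721] v=[-1.7505]
Step 18: x=[8.5806] v=[-1.8297]
Step 19: x=[8.4854] v=[-1.9050]
Step 20: x=[8.3866] v=[-1.9763]
Step 21: x=[8.2844] v=[-2.0434]
Step 22: x=[8.1791] v=[-2.1062]
Step 23: x=[8.0709] v=[-2.1645]
Step 24: x=[7.9600] v=[-2.2183]
Step 25: x=[7.8466] v=[-2.2674]
Step 26: x=[7.7310] v=[-2.3117]
Step 27: x=[7.6134] v=[-2.3511]
Step 28: x=[7.4941] v=[-2.3855]
Step 29: x=[7.3734] v=[-2.4149]
Step 30: x=[7.2514] v=[-2.4392]
Step 31: x=[7.1285] v=[-2.4583]
Step 32: x=[7.0049] v=[-2.4722]
Step 33: x=[6.8809] v=[-2.4809]
Step 34: x=[6.7567] v=[-2.4843]
Step 35: x=[6.6326] v=[-2.4825]
Step 36: x=[6.5088] v=[-2.4754]
Step 37: x=[6.3856] v=[-2.4631]
Step 38: x=[6.2633] v=[-2.4456]
Step 39: x=[6.1422] v=[-2.4229]
Step 40: x=[6.0224] v=[-2.3951]
Step 41: x=[5.9043] v=[-2.3622]
Step 42: x=[5.7881] v=[-2.3243]
Step 43: x=[5.6740] v=[-2.2815]
Step 44: x=[5.5623] v=[-2.2339]
Step 45: x=[5.4532] v=[-2.1815]
Step 46: x=[5.3470] v=[-2.1245]
Step 47: x=[5.2439] v=[-2.0630]
Step 48: x=[5.1440] v=[-1.9972]
Step 49: x=[5.0476] v=[-1.9271]
Step 50: x=[4.9550] v=[-1.8530]
Step 51: x=[4.8663] v=[-1.7749]
Step 52: x=[4.7816] v=[-1.6931]
Step 53: x=[4.7012] v=[-1.6077]
v[0] did not become non-negative within 53 steps; using fallback time=2.6500

Answer: 2.6500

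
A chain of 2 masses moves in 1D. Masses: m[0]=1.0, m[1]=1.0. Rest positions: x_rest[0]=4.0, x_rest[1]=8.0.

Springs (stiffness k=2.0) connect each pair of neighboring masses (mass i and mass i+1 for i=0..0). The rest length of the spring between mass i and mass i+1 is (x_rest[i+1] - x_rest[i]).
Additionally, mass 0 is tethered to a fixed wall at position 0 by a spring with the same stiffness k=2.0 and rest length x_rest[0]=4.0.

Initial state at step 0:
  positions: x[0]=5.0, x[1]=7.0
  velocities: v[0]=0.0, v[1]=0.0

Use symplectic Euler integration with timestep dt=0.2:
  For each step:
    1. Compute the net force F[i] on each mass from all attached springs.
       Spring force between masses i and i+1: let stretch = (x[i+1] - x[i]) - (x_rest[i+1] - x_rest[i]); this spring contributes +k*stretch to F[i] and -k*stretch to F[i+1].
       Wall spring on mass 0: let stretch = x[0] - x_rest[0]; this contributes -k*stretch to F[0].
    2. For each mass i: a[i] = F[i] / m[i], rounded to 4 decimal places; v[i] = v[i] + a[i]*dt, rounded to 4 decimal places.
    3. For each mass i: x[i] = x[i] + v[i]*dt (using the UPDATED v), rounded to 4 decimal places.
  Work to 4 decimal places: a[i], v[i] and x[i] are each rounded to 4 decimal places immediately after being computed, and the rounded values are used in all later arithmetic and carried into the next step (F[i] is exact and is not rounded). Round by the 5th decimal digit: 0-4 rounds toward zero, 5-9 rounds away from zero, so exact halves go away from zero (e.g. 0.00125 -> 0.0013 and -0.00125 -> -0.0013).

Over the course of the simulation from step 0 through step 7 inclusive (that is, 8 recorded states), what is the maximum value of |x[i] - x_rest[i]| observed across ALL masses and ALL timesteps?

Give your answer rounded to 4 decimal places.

Step 0: x=[5.0000 7.0000] v=[0.0000 0.0000]
Step 1: x=[4.7600 7.1600] v=[-1.2000 0.8000]
Step 2: x=[4.3312 7.4480] v=[-2.1440 1.4400]
Step 3: x=[3.8052 7.8067] v=[-2.6298 1.7933]
Step 4: x=[3.2949 8.1652] v=[-2.5513 1.7927]
Step 5: x=[2.9107 8.4541] v=[-1.9211 1.4446]
Step 6: x=[2.7371 8.6195] v=[-0.8680 0.8272]
Step 7: x=[2.8151 8.6343] v=[0.3901 0.0742]
Max displacement = 1.2629

Answer: 1.2629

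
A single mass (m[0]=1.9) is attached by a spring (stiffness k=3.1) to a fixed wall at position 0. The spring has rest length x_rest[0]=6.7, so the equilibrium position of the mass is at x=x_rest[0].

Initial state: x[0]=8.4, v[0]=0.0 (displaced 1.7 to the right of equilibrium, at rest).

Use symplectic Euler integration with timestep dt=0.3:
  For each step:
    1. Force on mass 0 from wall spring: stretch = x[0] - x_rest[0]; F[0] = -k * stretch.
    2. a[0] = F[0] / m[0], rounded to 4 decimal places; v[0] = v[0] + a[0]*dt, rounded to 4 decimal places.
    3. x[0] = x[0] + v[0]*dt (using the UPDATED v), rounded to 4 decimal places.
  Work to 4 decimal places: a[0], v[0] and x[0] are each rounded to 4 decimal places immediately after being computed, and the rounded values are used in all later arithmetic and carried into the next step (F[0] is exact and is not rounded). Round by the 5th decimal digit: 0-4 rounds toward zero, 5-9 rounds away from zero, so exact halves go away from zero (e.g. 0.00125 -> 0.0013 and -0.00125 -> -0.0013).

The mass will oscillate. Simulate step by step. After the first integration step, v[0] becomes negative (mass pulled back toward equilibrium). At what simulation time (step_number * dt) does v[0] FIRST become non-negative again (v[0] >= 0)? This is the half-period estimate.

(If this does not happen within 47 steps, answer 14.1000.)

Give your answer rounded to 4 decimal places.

Answer: 2.7000

Derivation:
Step 0: x=[8.4000] v=[0.0000]
Step 1: x=[8.1504] v=[-0.8321]
Step 2: x=[7.6878] v=[-1.5420]
Step 3: x=[7.0802] v=[-2.0255]
Step 4: x=[6.4167] v=[-2.2116]
Step 5: x=[5.7948] v=[-2.0729]
Step 6: x=[5.3059] v=[-1.6298]
Step 7: x=[5.0217] v=[-0.9474]
Step 8: x=[4.9839] v=[-0.1259]
Step 9: x=[5.1981] v=[0.7141]
First v>=0 after going negative at step 9, time=2.7000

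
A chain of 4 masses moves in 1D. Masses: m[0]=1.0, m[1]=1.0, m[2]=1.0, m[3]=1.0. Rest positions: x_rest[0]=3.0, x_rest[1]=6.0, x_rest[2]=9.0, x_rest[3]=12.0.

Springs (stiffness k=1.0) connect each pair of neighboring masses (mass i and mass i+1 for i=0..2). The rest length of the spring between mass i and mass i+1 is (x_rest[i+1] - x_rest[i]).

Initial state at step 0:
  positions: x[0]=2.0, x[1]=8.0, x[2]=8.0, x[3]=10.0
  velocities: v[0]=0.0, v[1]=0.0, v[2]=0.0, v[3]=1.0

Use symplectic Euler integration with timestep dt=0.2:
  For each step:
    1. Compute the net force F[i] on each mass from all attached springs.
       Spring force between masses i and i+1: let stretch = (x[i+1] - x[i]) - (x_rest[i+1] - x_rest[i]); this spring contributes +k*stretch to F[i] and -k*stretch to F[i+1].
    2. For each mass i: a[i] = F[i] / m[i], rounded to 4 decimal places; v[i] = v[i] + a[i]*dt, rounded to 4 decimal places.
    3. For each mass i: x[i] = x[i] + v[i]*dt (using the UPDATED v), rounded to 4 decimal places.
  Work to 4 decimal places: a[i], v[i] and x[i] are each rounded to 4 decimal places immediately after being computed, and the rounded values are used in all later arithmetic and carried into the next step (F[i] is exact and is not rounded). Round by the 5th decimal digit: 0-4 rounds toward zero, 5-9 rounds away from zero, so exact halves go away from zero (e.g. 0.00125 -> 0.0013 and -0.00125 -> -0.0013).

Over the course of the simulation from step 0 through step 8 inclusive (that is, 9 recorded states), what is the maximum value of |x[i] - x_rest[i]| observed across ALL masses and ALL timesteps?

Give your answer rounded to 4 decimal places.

Step 0: x=[2.0000 8.0000 8.0000 10.0000] v=[0.0000 0.0000 0.0000 1.0000]
Step 1: x=[2.1200 7.7600 8.0800 10.2400] v=[0.6000 -1.2000 0.4000 1.2000]
Step 2: x=[2.3456 7.3072 8.2336 10.5136] v=[1.1280 -2.2640 0.7680 1.3680]
Step 3: x=[2.6497 6.6930 8.4413 10.8160] v=[1.5203 -3.0710 1.0387 1.5120]
Step 4: x=[2.9955 5.9870 8.6741 11.1434] v=[1.7290 -3.5300 1.1640 1.6371]
Step 5: x=[3.3410 5.2688 8.8982 11.4920] v=[1.7273 -3.5909 1.1204 1.7432]
Step 6: x=[3.6436 4.6187 9.0809 11.8569] v=[1.5129 -3.2506 0.9133 1.8244]
Step 7: x=[3.8652 4.1081 9.1961 12.2307] v=[1.1079 -2.5532 0.5761 1.8692]
Step 8: x=[3.9765 3.7913 9.2292 12.6032] v=[0.5565 -1.5842 0.1654 1.8623]
Max displacement = 2.2087

Answer: 2.2087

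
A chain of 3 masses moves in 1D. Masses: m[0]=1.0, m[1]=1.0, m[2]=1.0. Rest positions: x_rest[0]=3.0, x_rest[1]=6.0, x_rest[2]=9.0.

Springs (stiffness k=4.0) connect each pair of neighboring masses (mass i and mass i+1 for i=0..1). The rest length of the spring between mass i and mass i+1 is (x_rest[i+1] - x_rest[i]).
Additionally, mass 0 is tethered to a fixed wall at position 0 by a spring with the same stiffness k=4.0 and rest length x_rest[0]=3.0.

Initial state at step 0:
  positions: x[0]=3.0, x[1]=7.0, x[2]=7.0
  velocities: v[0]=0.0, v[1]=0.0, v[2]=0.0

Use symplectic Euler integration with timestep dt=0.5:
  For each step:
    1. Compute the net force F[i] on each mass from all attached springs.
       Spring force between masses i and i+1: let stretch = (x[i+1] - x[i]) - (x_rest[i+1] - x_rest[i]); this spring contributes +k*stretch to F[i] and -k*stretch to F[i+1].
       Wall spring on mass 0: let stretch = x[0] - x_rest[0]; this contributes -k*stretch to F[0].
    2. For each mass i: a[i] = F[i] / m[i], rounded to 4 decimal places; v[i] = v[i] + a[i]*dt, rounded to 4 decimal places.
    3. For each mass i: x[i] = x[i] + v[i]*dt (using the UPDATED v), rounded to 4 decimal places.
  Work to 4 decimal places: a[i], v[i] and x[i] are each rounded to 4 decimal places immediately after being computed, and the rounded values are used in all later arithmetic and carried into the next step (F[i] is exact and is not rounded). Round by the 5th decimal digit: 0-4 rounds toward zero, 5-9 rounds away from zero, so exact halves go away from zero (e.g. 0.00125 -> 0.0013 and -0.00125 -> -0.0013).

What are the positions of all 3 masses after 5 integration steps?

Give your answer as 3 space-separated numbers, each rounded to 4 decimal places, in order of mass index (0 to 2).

Step 0: x=[3.0000 7.0000 7.0000] v=[0.0000 0.0000 0.0000]
Step 1: x=[4.0000 3.0000 10.0000] v=[2.0000 -8.0000 6.0000]
Step 2: x=[0.0000 7.0000 9.0000] v=[-8.0000 8.0000 -2.0000]
Step 3: x=[3.0000 6.0000 9.0000] v=[6.0000 -2.0000 0.0000]
Step 4: x=[6.0000 5.0000 9.0000] v=[6.0000 -2.0000 0.0000]
Step 5: x=[2.0000 9.0000 8.0000] v=[-8.0000 8.0000 -2.0000]

Answer: 2.0000 9.0000 8.0000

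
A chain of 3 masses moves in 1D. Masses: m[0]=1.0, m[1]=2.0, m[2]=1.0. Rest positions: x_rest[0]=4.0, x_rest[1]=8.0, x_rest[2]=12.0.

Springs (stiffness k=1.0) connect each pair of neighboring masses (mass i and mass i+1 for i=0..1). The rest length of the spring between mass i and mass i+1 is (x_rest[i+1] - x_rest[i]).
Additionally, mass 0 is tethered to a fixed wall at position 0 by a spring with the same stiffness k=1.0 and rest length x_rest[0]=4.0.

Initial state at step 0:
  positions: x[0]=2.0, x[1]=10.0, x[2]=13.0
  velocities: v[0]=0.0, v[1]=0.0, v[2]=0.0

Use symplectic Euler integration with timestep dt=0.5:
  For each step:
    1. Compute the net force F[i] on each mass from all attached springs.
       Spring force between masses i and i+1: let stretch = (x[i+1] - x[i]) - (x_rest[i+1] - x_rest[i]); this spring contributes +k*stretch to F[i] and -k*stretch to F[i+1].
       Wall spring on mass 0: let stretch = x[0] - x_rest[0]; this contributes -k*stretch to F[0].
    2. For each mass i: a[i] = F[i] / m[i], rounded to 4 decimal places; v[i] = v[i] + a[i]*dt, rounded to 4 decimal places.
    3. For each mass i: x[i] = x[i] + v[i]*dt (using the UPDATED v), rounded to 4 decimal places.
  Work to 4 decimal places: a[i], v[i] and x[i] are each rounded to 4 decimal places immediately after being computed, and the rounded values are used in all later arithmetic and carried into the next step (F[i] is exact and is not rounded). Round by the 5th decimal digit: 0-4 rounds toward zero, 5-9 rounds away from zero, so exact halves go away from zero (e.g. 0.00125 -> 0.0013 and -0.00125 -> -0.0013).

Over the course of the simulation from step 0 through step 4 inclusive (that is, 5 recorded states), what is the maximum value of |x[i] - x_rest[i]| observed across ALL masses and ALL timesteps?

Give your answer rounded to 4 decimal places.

Step 0: x=[2.0000 10.0000 13.0000] v=[0.0000 0.0000 0.0000]
Step 1: x=[3.5000 9.3750 13.2500] v=[3.0000 -1.2500 0.5000]
Step 2: x=[5.5938 8.5000 13.5313] v=[4.1875 -1.7500 0.5625]
Step 3: x=[7.0157 7.8907 13.5548] v=[2.8437 -1.2187 0.0469]
Step 4: x=[6.9024 7.8800 13.1622] v=[-0.2267 -0.0214 -0.7852]
Max displacement = 3.0157

Answer: 3.0157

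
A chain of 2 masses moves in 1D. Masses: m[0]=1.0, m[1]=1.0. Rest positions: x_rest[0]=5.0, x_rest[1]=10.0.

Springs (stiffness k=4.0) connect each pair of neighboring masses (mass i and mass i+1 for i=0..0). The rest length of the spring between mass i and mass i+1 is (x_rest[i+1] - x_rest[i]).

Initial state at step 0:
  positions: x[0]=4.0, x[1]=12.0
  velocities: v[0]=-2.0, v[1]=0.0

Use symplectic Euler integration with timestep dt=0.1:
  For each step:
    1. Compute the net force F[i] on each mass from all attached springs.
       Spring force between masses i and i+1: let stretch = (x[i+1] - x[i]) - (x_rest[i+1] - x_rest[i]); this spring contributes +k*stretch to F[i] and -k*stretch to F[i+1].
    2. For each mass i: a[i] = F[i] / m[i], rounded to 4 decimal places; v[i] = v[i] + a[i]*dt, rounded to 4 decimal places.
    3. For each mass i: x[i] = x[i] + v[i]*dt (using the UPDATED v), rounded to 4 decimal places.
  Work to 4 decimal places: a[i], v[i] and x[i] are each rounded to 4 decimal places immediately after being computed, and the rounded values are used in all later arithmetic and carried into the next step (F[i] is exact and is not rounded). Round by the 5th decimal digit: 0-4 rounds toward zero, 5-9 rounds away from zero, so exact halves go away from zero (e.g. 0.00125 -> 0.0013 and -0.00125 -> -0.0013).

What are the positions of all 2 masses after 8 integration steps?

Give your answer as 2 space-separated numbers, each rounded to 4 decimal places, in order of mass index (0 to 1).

Step 0: x=[4.0000 12.0000] v=[-2.0000 0.0000]
Step 1: x=[3.9200 11.8800] v=[-0.8000 -1.2000]
Step 2: x=[3.9584 11.6416] v=[0.3840 -2.3840]
Step 3: x=[4.1041 11.2959] v=[1.4573 -3.4573]
Step 4: x=[4.3375 10.8625] v=[2.3340 -4.3340]
Step 5: x=[4.6319 10.3681] v=[2.9440 -4.9440]
Step 6: x=[4.9558 9.8443] v=[3.2385 -5.2385]
Step 7: x=[5.2752 9.3249] v=[3.1939 -5.1939]
Step 8: x=[5.5566 8.8435] v=[2.8138 -4.8138]

Answer: 5.5566 8.8435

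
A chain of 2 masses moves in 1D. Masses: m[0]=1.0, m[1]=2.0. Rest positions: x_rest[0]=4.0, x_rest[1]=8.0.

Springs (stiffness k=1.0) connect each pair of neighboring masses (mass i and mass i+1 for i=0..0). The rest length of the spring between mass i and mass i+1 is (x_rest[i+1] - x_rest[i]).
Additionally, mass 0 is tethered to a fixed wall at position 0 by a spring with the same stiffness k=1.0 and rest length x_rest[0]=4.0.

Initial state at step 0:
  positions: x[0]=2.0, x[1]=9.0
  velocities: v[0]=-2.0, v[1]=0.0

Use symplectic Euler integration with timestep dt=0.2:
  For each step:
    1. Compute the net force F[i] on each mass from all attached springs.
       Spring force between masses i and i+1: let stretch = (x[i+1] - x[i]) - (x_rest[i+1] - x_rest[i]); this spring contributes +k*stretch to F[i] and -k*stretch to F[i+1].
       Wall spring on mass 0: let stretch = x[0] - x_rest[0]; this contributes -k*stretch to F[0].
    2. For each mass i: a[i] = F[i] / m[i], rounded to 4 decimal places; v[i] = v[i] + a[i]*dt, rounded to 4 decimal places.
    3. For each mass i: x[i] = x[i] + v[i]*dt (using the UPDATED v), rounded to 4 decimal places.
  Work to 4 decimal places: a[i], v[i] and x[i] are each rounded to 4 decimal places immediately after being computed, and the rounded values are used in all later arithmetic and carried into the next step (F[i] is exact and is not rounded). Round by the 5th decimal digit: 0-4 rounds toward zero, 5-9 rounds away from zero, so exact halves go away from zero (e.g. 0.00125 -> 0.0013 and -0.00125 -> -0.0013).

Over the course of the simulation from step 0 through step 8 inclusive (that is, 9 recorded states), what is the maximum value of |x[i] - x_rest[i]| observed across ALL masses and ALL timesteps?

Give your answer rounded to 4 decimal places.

Step 0: x=[2.0000 9.0000] v=[-2.0000 0.0000]
Step 1: x=[1.8000 8.9400] v=[-1.0000 -0.3000]
Step 2: x=[1.8136 8.8172] v=[0.0680 -0.6140]
Step 3: x=[2.0348 8.6343] v=[1.1060 -0.9144]
Step 4: x=[2.4386 8.3994] v=[2.0189 -1.1744]
Step 5: x=[2.9833 8.1253] v=[2.7233 -1.3705]
Step 6: x=[3.6143 7.8284] v=[3.1550 -1.4847]
Step 7: x=[4.2693 7.5272] v=[3.2750 -1.5061]
Step 8: x=[4.8838 7.2408] v=[3.0727 -1.4319]
Max displacement = 2.2000

Answer: 2.2000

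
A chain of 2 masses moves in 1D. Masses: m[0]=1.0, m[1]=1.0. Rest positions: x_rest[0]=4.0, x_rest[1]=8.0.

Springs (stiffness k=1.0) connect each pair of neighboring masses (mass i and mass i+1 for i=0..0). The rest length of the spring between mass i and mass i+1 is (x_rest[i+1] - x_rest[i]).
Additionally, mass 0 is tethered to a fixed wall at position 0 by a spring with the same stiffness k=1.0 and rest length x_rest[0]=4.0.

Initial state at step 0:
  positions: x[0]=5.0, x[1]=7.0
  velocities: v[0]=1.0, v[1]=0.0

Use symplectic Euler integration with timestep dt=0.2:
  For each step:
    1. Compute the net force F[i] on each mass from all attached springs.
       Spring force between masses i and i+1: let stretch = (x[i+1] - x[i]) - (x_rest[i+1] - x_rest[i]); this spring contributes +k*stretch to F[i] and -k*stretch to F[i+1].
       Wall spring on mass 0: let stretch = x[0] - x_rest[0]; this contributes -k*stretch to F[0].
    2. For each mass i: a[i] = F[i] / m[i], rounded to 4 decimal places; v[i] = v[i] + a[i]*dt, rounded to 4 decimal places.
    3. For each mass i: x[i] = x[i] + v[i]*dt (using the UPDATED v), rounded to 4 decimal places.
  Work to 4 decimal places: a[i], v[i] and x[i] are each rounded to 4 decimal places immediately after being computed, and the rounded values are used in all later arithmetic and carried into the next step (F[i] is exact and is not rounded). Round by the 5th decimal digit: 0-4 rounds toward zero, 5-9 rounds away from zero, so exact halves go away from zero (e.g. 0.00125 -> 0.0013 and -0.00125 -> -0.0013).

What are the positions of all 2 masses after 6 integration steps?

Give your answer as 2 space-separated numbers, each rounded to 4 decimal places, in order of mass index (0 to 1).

Answer: 3.9931 8.4159

Derivation:
Step 0: x=[5.0000 7.0000] v=[1.0000 0.0000]
Step 1: x=[5.0800 7.0800] v=[0.4000 0.4000]
Step 2: x=[5.0368 7.2400] v=[-0.2160 0.8000]
Step 3: x=[4.8803 7.4719] v=[-0.7827 1.1594]
Step 4: x=[4.6322 7.7601] v=[-1.2404 1.4411]
Step 5: x=[4.3239 8.0832] v=[-1.5413 1.6155]
Step 6: x=[3.9931 8.4159] v=[-1.6542 1.6636]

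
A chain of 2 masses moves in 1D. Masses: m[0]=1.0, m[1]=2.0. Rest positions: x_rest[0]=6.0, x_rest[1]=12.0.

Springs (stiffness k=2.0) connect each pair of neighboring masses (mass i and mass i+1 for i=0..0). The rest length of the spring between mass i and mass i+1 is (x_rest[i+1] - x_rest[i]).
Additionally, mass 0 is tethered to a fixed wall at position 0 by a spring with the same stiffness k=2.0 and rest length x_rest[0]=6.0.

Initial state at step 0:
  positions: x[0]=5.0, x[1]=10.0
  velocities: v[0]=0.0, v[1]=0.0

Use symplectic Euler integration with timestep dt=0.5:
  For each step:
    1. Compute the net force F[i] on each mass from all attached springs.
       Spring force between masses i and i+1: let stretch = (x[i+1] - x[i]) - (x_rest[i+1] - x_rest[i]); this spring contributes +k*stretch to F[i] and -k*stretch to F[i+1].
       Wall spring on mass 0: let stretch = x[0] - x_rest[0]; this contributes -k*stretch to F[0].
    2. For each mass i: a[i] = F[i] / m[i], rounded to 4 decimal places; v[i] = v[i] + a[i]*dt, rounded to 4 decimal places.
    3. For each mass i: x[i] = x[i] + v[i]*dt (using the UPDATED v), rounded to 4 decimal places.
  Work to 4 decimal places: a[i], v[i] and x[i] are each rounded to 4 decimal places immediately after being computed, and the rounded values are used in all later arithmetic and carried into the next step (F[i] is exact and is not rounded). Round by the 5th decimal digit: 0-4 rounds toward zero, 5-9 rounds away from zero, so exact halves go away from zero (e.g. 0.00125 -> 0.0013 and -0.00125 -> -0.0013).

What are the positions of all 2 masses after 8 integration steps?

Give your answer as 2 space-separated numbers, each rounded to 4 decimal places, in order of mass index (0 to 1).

Answer: 6.9426 13.9349

Derivation:
Step 0: x=[5.0000 10.0000] v=[0.0000 0.0000]
Step 1: x=[5.0000 10.2500] v=[0.0000 0.5000]
Step 2: x=[5.1250 10.6875] v=[0.2500 0.8750]
Step 3: x=[5.4688 11.2344] v=[0.6875 1.0938]
Step 4: x=[5.9610 11.8399] v=[0.9843 1.2110]
Step 5: x=[6.4121 12.4757] v=[0.9022 1.2716]
Step 6: x=[6.6890 13.0956] v=[0.5537 1.2398]
Step 7: x=[6.8247 13.6139] v=[0.2713 1.0365]
Step 8: x=[6.9426 13.9349] v=[0.2358 0.6419]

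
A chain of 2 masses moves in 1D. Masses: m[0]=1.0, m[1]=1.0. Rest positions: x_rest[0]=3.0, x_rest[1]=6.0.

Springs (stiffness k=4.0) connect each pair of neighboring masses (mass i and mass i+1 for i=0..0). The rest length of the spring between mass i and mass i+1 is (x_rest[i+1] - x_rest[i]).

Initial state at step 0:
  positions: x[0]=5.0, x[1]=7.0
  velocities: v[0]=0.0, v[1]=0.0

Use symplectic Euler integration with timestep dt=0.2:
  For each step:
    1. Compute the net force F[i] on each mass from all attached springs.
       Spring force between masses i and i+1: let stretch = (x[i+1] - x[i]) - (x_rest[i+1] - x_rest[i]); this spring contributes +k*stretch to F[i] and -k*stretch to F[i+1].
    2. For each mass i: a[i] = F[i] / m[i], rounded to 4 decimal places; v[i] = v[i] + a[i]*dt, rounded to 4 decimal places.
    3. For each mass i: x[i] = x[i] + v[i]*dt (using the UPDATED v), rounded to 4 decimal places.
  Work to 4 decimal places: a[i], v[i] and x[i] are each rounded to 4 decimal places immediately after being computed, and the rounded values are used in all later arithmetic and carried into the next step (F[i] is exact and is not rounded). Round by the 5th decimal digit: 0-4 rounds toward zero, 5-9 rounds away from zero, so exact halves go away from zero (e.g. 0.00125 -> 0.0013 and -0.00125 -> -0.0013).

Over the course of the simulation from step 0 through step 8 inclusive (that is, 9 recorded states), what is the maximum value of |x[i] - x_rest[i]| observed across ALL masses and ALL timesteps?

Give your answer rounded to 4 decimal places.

Step 0: x=[5.0000 7.0000] v=[0.0000 0.0000]
Step 1: x=[4.8400 7.1600] v=[-0.8000 0.8000]
Step 2: x=[4.5712 7.4288] v=[-1.3440 1.3440]
Step 3: x=[4.2796 7.7204] v=[-1.4579 1.4579]
Step 4: x=[4.0585 7.9415] v=[-1.1053 1.1053]
Step 5: x=[3.9787 8.0213] v=[-0.3989 0.3989]
Step 6: x=[4.0657 7.9343] v=[0.4352 -0.4352]
Step 7: x=[4.2917 7.7083] v=[1.1301 -1.1301]
Step 8: x=[4.5844 7.4156] v=[1.4634 -1.4634]
Max displacement = 2.0213

Answer: 2.0213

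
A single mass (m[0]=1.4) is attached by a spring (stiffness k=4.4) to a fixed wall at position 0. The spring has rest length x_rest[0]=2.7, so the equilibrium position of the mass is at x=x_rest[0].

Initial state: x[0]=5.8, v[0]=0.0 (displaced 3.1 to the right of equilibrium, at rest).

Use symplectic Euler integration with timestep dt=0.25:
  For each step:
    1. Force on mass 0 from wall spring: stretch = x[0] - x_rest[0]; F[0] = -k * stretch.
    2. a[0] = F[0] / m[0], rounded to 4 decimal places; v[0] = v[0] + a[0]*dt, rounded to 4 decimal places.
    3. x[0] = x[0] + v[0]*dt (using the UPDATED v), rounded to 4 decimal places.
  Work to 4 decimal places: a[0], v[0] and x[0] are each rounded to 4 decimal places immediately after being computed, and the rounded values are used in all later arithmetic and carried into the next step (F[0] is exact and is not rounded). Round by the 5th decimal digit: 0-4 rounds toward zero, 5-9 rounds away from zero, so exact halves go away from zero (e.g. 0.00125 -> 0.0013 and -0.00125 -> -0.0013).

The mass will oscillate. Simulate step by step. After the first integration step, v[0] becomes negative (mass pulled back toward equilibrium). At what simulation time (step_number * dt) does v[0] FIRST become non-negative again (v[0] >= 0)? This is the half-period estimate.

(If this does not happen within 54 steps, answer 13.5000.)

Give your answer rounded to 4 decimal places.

Answer: 2.0000

Derivation:
Step 0: x=[5.8000] v=[0.0000]
Step 1: x=[5.1911] v=[-2.4357]
Step 2: x=[4.0929] v=[-4.3930]
Step 3: x=[2.7211] v=[-5.4874]
Step 4: x=[1.3451] v=[-5.5040]
Step 5: x=[0.2353] v=[-4.4394]
Step 6: x=[-0.3904] v=[-2.5029]
Step 7: x=[-0.4091] v=[-0.0747]
Step 8: x=[0.1830] v=[2.3682]
First v>=0 after going negative at step 8, time=2.0000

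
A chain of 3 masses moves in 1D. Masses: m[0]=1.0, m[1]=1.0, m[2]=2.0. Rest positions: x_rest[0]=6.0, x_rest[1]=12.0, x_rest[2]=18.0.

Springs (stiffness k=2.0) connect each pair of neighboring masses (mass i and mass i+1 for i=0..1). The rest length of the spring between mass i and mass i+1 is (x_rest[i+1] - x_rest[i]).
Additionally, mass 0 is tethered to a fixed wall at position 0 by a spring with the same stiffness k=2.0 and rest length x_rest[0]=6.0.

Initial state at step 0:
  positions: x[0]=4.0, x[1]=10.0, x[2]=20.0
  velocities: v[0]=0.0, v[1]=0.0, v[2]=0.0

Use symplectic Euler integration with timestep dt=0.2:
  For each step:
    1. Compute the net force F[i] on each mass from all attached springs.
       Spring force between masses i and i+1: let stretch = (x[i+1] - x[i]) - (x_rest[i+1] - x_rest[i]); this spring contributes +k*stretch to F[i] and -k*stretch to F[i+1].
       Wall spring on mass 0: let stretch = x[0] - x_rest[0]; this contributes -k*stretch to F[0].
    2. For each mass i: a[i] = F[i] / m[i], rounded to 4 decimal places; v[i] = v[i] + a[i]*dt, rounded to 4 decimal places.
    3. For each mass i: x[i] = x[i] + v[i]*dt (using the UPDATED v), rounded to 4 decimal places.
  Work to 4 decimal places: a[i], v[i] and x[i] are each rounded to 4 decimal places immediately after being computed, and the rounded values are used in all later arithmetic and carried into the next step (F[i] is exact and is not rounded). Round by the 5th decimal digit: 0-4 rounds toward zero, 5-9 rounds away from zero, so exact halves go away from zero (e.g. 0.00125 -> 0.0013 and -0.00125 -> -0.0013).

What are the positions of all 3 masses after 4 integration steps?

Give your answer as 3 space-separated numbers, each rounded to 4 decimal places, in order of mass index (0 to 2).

Answer: 5.5728 12.4980 18.6688

Derivation:
Step 0: x=[4.0000 10.0000 20.0000] v=[0.0000 0.0000 0.0000]
Step 1: x=[4.1600 10.3200 19.8400] v=[0.8000 1.6000 -0.8000]
Step 2: x=[4.4800 10.9088 19.5392] v=[1.6000 2.9440 -1.5040]
Step 3: x=[4.9559 11.6737 19.1332] v=[2.3795 3.8246 -2.0301]
Step 4: x=[5.5728 12.4980 18.6688] v=[3.0843 4.1213 -2.3220]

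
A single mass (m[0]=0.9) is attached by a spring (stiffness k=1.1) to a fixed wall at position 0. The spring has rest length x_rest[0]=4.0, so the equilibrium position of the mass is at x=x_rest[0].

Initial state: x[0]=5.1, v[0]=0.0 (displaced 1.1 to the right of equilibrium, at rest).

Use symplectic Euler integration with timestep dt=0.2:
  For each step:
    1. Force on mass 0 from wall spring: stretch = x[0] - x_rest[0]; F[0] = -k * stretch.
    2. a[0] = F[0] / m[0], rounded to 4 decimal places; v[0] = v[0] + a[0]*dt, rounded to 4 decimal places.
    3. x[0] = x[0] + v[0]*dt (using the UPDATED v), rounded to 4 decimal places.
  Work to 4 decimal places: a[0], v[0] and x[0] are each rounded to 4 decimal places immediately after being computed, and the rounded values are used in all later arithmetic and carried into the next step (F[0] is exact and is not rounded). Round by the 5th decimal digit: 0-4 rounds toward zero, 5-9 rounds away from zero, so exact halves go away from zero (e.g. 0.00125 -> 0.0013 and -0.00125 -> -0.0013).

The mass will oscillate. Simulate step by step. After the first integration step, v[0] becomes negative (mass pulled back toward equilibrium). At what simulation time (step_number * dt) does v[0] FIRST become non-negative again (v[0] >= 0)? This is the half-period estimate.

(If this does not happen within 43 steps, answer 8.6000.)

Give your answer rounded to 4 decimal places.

Step 0: x=[5.1000] v=[0.0000]
Step 1: x=[5.0462] v=[-0.2689]
Step 2: x=[4.9413] v=[-0.5246]
Step 3: x=[4.7904] v=[-0.7547]
Step 4: x=[4.6008] v=[-0.9479]
Step 5: x=[4.3818] v=[-1.0948]
Step 6: x=[4.1442] v=[-1.1881]
Step 7: x=[3.8995] v=[-1.2233]
Step 8: x=[3.6598] v=[-1.1987]
Step 9: x=[3.4367] v=[-1.1155]
Step 10: x=[3.2411] v=[-0.9778]
Step 11: x=[3.0826] v=[-0.7923]
Step 12: x=[2.9690] v=[-0.5680]
Step 13: x=[2.9058] v=[-0.3160]
Step 14: x=[2.8961] v=[-0.0485]
Step 15: x=[2.9404] v=[0.2213]
First v>=0 after going negative at step 15, time=3.0000

Answer: 3.0000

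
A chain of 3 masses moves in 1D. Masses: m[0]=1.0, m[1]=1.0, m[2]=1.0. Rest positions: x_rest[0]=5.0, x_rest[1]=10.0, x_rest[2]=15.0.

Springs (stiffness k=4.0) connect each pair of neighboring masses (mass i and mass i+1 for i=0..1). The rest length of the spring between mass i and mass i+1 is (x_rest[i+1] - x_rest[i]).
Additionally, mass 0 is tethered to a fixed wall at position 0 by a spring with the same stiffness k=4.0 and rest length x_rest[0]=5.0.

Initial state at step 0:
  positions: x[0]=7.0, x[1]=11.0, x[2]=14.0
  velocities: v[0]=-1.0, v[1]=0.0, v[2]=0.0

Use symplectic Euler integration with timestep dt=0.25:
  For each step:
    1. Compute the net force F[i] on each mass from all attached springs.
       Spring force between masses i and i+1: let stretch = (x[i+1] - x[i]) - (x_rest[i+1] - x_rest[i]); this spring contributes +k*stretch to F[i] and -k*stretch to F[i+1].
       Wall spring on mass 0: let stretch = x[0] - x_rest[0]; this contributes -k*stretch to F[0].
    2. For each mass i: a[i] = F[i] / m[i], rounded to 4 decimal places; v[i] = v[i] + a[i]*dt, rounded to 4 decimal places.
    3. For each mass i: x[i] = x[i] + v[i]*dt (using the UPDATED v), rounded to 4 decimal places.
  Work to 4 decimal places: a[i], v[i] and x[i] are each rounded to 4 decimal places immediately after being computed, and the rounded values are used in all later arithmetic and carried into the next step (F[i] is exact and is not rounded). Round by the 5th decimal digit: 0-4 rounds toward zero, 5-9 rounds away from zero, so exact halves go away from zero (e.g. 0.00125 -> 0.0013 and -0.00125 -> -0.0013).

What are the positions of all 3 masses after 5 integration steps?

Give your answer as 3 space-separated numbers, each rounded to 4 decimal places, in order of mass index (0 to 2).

Step 0: x=[7.0000 11.0000 14.0000] v=[-1.0000 0.0000 0.0000]
Step 1: x=[6.0000 10.7500 14.5000] v=[-4.0000 -1.0000 2.0000]
Step 2: x=[4.6875 10.2500 15.3125] v=[-5.2500 -2.0000 3.2500]
Step 3: x=[3.5938 9.6250 16.1094] v=[-4.3750 -2.5000 3.1875]
Step 4: x=[3.1094 9.1133 16.5352] v=[-1.9376 -2.0468 1.7031]
Step 5: x=[3.3486 8.9561 16.3555] v=[0.9569 -0.6288 -0.7188]

Answer: 3.3486 8.9561 16.3555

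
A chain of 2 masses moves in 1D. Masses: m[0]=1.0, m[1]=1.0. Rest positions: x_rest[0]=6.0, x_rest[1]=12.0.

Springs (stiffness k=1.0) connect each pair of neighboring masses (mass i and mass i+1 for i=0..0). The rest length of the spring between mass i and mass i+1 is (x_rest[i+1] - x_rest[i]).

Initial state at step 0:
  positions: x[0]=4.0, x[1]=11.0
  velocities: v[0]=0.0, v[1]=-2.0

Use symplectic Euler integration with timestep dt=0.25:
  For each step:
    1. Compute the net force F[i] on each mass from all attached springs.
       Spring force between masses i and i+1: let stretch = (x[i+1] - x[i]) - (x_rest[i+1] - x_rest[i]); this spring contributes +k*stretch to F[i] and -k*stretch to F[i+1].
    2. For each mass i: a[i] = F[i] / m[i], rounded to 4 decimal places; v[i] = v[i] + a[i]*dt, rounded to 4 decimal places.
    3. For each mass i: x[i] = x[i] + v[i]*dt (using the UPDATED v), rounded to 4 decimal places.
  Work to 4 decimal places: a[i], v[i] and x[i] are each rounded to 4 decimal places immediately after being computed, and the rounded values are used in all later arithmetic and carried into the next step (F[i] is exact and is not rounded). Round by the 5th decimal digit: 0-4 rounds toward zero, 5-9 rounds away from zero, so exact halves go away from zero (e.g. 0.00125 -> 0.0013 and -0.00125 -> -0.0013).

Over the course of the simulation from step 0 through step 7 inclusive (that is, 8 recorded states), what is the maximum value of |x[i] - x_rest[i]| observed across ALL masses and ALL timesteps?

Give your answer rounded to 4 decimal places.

Answer: 4.1383

Derivation:
Step 0: x=[4.0000 11.0000] v=[0.0000 -2.0000]
Step 1: x=[4.0625 10.4375] v=[0.2500 -2.2500]
Step 2: x=[4.1485 9.8516] v=[0.3438 -2.3438]
Step 3: x=[4.2159 9.2842] v=[0.2696 -2.2696]
Step 4: x=[4.2251 8.7750] v=[0.0367 -2.0367]
Step 5: x=[4.1437 8.3565] v=[-0.3258 -1.6742]
Step 6: x=[3.9506 8.0497] v=[-0.7726 -1.2274]
Step 7: x=[3.6387 7.8617] v=[-1.2478 -0.7522]
Max displacement = 4.1383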